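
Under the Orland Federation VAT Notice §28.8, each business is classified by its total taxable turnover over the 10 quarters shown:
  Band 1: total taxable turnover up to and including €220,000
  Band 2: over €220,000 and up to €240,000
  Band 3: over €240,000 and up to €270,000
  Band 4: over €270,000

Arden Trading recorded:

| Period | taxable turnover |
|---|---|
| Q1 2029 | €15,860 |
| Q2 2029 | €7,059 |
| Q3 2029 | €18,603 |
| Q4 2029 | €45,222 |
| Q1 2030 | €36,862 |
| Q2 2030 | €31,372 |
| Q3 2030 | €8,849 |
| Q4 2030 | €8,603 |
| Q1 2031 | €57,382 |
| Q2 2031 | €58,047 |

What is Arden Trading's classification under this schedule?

Total taxable turnover: €15,860 + €7,059 + €18,603 + €45,222 + €36,862 + €31,372 + €8,849 + €8,603 + €57,382 + €58,047 = €287,859.
€287,859 > €270,000, so Band 4 applies.

Band 4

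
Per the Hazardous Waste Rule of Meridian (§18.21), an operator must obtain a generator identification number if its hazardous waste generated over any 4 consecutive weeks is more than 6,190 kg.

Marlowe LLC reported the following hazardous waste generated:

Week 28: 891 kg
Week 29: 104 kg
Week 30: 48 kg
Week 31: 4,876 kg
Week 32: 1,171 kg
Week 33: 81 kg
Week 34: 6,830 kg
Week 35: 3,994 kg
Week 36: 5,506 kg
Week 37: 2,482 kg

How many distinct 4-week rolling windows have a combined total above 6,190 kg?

5

Week 28–Week 31: 891 kg + 104 kg + 48 kg + 4,876 kg = 5,919 kg (under)
Week 29–Week 32: 104 kg + 48 kg + 4,876 kg + 1,171 kg = 6,199 kg (over)
Week 30–Week 33: 48 kg + 4,876 kg + 1,171 kg + 81 kg = 6,176 kg (under)
Week 31–Week 34: 4,876 kg + 1,171 kg + 81 kg + 6,830 kg = 12,958 kg (over)
Week 32–Week 35: 1,171 kg + 81 kg + 6,830 kg + 3,994 kg = 12,076 kg (over)
Week 33–Week 36: 81 kg + 6,830 kg + 3,994 kg + 5,506 kg = 16,411 kg (over)
Week 34–Week 37: 6,830 kg + 3,994 kg + 5,506 kg + 2,482 kg = 18,812 kg (over)
5 windows exceed the threshold.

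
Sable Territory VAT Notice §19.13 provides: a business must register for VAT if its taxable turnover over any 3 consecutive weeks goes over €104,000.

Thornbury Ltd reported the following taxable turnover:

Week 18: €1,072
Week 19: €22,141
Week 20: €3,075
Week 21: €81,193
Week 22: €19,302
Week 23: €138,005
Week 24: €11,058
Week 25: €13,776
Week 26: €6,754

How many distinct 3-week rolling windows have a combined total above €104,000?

Week 18–Week 20: €1,072 + €22,141 + €3,075 = €26,288 (under)
Week 19–Week 21: €22,141 + €3,075 + €81,193 = €106,409 (over)
Week 20–Week 22: €3,075 + €81,193 + €19,302 = €103,570 (under)
Week 21–Week 23: €81,193 + €19,302 + €138,005 = €238,500 (over)
Week 22–Week 24: €19,302 + €138,005 + €11,058 = €168,365 (over)
Week 23–Week 25: €138,005 + €11,058 + €13,776 = €162,839 (over)
Week 24–Week 26: €11,058 + €13,776 + €6,754 = €31,588 (under)
4 windows exceed the threshold.

4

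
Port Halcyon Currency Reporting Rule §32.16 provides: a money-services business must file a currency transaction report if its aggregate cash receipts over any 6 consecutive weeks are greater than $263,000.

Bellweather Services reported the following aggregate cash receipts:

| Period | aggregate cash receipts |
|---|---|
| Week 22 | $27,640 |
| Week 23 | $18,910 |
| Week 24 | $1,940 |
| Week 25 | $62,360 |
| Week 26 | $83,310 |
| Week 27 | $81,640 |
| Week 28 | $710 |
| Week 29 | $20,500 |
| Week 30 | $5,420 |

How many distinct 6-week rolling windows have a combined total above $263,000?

1

Week 22–Week 27: $27,640 + $18,910 + $1,940 + $62,360 + $83,310 + $81,640 = $275,800 (over)
Week 23–Week 28: $18,910 + $1,940 + $62,360 + $83,310 + $81,640 + $710 = $248,870 (under)
Week 24–Week 29: $1,940 + $62,360 + $83,310 + $81,640 + $710 + $20,500 = $250,460 (under)
Week 25–Week 30: $62,360 + $83,310 + $81,640 + $710 + $20,500 + $5,420 = $253,940 (under)
1 window exceeds the threshold.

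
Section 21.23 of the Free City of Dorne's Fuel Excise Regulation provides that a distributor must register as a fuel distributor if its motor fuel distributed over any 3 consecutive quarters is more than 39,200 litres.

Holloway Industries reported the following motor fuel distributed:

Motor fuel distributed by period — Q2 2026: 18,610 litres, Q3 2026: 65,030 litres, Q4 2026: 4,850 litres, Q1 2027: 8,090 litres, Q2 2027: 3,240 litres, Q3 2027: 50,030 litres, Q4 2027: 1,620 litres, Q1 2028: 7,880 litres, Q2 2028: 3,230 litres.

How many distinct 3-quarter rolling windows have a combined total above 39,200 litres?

5

Q2 2026–Q4 2026: 18,610 litres + 65,030 litres + 4,850 litres = 88,490 litres (over)
Q3 2026–Q1 2027: 65,030 litres + 4,850 litres + 8,090 litres = 77,970 litres (over)
Q4 2026–Q2 2027: 4,850 litres + 8,090 litres + 3,240 litres = 16,180 litres (under)
Q1 2027–Q3 2027: 8,090 litres + 3,240 litres + 50,030 litres = 61,360 litres (over)
Q2 2027–Q4 2027: 3,240 litres + 50,030 litres + 1,620 litres = 54,890 litres (over)
Q3 2027–Q1 2028: 50,030 litres + 1,620 litres + 7,880 litres = 59,530 litres (over)
Q4 2027–Q2 2028: 1,620 litres + 7,880 litres + 3,230 litres = 12,730 litres (under)
5 windows exceed the threshold.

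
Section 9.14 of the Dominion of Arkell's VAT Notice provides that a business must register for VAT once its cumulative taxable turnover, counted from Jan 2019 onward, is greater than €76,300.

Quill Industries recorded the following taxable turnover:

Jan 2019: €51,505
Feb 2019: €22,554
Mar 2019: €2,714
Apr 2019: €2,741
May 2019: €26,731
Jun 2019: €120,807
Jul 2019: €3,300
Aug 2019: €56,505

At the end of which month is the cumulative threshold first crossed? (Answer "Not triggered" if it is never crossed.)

Through Jan 2019: €51,505
Through Feb 2019: €74,059
Through Mar 2019: €76,773 ← exceeds threshold

Mar 2019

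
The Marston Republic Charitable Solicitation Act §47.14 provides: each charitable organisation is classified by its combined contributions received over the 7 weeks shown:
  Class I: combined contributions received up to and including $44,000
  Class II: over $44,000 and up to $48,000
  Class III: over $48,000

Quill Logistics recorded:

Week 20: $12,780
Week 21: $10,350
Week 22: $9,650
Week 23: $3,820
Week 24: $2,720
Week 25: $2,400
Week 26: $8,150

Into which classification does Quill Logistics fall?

Combined contributions received: $12,780 + $10,350 + $9,650 + $3,820 + $2,720 + $2,400 + $8,150 = $49,870.
$49,870 > $48,000, so Class III applies.

Class III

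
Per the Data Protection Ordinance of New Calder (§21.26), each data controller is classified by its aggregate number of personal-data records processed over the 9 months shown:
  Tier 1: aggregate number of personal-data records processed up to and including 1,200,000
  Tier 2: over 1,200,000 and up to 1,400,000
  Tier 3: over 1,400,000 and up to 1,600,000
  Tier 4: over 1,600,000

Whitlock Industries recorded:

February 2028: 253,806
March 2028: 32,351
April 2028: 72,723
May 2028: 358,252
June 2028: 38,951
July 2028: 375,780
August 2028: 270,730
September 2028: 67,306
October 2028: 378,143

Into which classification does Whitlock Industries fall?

Aggregate number of personal-data records processed: 253,806 + 32,351 + 72,723 + 358,252 + 38,951 + 375,780 + 270,730 + 67,306 + 378,143 = 1,848,042.
1,848,042 > 1,600,000, so Tier 4 applies.

Tier 4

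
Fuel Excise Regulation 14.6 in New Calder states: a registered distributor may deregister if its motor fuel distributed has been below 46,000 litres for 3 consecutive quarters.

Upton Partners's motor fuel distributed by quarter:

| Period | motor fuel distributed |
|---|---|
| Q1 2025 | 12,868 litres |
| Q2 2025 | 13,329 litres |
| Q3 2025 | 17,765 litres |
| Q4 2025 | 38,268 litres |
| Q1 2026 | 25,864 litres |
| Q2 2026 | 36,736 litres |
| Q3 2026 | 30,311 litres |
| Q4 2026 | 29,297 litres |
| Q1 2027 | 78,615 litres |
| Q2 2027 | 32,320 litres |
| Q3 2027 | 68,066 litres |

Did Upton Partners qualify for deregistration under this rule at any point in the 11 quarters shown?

Yes

Quarters below 46,000 litres: Q1 2025, Q2 2025, Q3 2025, Q4 2025, Q1 2026, Q2 2026, Q3 2026, Q4 2026, Q2 2027.
Longest run of consecutive quarters below the threshold: 8.
8 ≥ 3, so Upton Partners became eligible.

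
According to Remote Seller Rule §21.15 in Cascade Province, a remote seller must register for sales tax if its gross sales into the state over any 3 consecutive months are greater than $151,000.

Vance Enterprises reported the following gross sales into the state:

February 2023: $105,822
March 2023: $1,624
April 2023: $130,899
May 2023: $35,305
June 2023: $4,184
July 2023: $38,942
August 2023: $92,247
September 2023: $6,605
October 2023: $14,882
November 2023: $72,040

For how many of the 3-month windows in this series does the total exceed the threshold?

3

February 2023–April 2023: $105,822 + $1,624 + $130,899 = $238,345 (over)
March 2023–May 2023: $1,624 + $130,899 + $35,305 = $167,828 (over)
April 2023–June 2023: $130,899 + $35,305 + $4,184 = $170,388 (over)
May 2023–July 2023: $35,305 + $4,184 + $38,942 = $78,431 (under)
June 2023–August 2023: $4,184 + $38,942 + $92,247 = $135,373 (under)
July 2023–September 2023: $38,942 + $92,247 + $6,605 = $137,794 (under)
August 2023–October 2023: $92,247 + $6,605 + $14,882 = $113,734 (under)
September 2023–November 2023: $6,605 + $14,882 + $72,040 = $93,527 (under)
3 windows exceed the threshold.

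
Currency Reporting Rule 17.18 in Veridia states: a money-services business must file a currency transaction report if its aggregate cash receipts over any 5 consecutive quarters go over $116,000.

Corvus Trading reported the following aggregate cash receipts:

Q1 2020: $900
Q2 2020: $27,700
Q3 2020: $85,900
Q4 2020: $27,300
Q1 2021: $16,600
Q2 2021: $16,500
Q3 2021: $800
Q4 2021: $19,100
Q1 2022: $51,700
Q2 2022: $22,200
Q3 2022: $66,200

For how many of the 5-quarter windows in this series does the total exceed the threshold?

4

Q1 2020–Q1 2021: $900 + $27,700 + $85,900 + $27,300 + $16,600 = $158,400 (over)
Q2 2020–Q2 2021: $27,700 + $85,900 + $27,300 + $16,600 + $16,500 = $174,000 (over)
Q3 2020–Q3 2021: $85,900 + $27,300 + $16,600 + $16,500 + $800 = $147,100 (over)
Q4 2020–Q4 2021: $27,300 + $16,600 + $16,500 + $800 + $19,100 = $80,300 (under)
Q1 2021–Q1 2022: $16,600 + $16,500 + $800 + $19,100 + $51,700 = $104,700 (under)
Q2 2021–Q2 2022: $16,500 + $800 + $19,100 + $51,700 + $22,200 = $110,300 (under)
Q3 2021–Q3 2022: $800 + $19,100 + $51,700 + $22,200 + $66,200 = $160,000 (over)
4 windows exceed the threshold.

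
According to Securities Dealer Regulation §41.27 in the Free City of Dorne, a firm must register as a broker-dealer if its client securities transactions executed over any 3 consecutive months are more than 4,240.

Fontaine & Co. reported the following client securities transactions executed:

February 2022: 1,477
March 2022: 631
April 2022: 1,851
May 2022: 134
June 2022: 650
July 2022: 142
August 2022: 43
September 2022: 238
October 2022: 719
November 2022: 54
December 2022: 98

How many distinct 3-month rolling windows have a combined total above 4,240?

0

February 2022–April 2022: 1,477 + 631 + 1,851 = 3,959 (under)
March 2022–May 2022: 631 + 1,851 + 134 = 2,616 (under)
April 2022–June 2022: 1,851 + 134 + 650 = 2,635 (under)
May 2022–July 2022: 134 + 650 + 142 = 926 (under)
June 2022–August 2022: 650 + 142 + 43 = 835 (under)
July 2022–September 2022: 142 + 43 + 238 = 423 (under)
August 2022–October 2022: 43 + 238 + 719 = 1,000 (under)
September 2022–November 2022: 238 + 719 + 54 = 1,011 (under)
October 2022–December 2022: 719 + 54 + 98 = 871 (under)
0 windows exceed the threshold.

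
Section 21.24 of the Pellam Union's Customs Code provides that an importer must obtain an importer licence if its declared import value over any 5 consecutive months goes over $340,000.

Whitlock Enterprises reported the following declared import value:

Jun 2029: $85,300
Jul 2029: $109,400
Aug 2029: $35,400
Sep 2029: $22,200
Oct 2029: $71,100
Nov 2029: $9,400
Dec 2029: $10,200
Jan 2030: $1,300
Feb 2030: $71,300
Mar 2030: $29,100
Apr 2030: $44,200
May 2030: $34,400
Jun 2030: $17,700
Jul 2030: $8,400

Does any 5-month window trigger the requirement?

No

Jun 2029–Oct 2029: $85,300 + $109,400 + $35,400 + $22,200 + $71,100 = $323,400 (under)
Jul 2029–Nov 2029: $109,400 + $35,400 + $22,200 + $71,100 + $9,400 = $247,500 (under)
Aug 2029–Dec 2029: $35,400 + $22,200 + $71,100 + $9,400 + $10,200 = $148,300 (under)
Sep 2029–Jan 2030: $22,200 + $71,100 + $9,400 + $10,200 + $1,300 = $114,200 (under)
Oct 2029–Feb 2030: $71,100 + $9,400 + $10,200 + $1,300 + $71,300 = $163,300 (under)
Nov 2029–Mar 2030: $9,400 + $10,200 + $1,300 + $71,300 + $29,100 = $121,300 (under)
Dec 2029–Apr 2030: $10,200 + $1,300 + $71,300 + $29,100 + $44,200 = $156,100 (under)
Jan 2030–May 2030: $1,300 + $71,300 + $29,100 + $44,200 + $34,400 = $180,300 (under)
Feb 2030–Jun 2030: $71,300 + $29,100 + $44,200 + $34,400 + $17,700 = $196,700 (under)
Mar 2030–Jul 2030: $29,100 + $44,200 + $34,400 + $17,700 + $8,400 = $133,800 (under)
No window exceeds $340,000.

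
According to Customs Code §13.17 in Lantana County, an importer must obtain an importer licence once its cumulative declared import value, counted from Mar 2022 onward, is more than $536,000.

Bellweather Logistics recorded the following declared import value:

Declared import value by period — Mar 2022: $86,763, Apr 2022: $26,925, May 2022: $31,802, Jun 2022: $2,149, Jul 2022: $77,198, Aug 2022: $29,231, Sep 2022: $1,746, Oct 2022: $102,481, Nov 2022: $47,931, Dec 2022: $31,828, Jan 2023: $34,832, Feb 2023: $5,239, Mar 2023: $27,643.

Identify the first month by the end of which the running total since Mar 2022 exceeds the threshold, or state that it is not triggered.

Through Mar 2022: $86,763
Through Apr 2022: $113,688
Through May 2022: $145,490
Through Jun 2022: $147,639
Through Jul 2022: $224,837
Through Aug 2022: $254,068
Through Sep 2022: $255,814
Through Oct 2022: $358,295
Through Nov 2022: $406,226
Through Dec 2022: $438,054
Through Jan 2023: $472,886
Through Feb 2023: $478,125
Through Mar 2023: $505,768
Final cumulative total $505,768 ≤ $536,000; the threshold is never exceeded.

Not triggered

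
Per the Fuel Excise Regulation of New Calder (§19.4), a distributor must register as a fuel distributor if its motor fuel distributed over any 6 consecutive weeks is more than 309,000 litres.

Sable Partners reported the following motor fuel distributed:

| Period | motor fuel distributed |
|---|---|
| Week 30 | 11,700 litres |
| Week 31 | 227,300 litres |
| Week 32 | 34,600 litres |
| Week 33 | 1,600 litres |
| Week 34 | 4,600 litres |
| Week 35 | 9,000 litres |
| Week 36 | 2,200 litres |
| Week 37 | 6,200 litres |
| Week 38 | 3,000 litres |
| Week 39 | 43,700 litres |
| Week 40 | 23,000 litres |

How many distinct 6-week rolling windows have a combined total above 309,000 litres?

Week 30–Week 35: 11,700 litres + 227,300 litres + 34,600 litres + 1,600 litres + 4,600 litres + 9,000 litres = 288,800 litres (under)
Week 31–Week 36: 227,300 litres + 34,600 litres + 1,600 litres + 4,600 litres + 9,000 litres + 2,200 litres = 279,300 litres (under)
Week 32–Week 37: 34,600 litres + 1,600 litres + 4,600 litres + 9,000 litres + 2,200 litres + 6,200 litres = 58,200 litres (under)
Week 33–Week 38: 1,600 litres + 4,600 litres + 9,000 litres + 2,200 litres + 6,200 litres + 3,000 litres = 26,600 litres (under)
Week 34–Week 39: 4,600 litres + 9,000 litres + 2,200 litres + 6,200 litres + 3,000 litres + 43,700 litres = 68,700 litres (under)
Week 35–Week 40: 9,000 litres + 2,200 litres + 6,200 litres + 3,000 litres + 43,700 litres + 23,000 litres = 87,100 litres (under)
0 windows exceed the threshold.

0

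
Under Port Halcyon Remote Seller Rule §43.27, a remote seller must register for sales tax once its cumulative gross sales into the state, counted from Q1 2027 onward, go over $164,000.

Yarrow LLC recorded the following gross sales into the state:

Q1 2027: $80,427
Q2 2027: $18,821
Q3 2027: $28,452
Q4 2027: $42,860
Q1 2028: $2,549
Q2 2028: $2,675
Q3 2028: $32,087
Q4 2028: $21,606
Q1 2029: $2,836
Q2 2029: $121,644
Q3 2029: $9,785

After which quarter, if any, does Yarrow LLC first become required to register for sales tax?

Through Q1 2027: $80,427
Through Q2 2027: $99,248
Through Q3 2027: $127,700
Through Q4 2027: $170,560 ← exceeds threshold

Q4 2027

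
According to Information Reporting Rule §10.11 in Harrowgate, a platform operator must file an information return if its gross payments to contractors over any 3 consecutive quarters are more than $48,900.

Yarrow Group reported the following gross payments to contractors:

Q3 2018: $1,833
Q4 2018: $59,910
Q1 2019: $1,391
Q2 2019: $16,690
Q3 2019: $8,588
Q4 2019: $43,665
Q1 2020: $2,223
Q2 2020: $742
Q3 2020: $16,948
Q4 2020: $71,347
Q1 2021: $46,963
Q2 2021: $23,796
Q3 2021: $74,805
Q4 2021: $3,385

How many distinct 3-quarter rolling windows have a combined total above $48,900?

Q3 2018–Q1 2019: $1,833 + $59,910 + $1,391 = $63,134 (over)
Q4 2018–Q2 2019: $59,910 + $1,391 + $16,690 = $77,991 (over)
Q1 2019–Q3 2019: $1,391 + $16,690 + $8,588 = $26,669 (under)
Q2 2019–Q4 2019: $16,690 + $8,588 + $43,665 = $68,943 (over)
Q3 2019–Q1 2020: $8,588 + $43,665 + $2,223 = $54,476 (over)
Q4 2019–Q2 2020: $43,665 + $2,223 + $742 = $46,630 (under)
Q1 2020–Q3 2020: $2,223 + $742 + $16,948 = $19,913 (under)
Q2 2020–Q4 2020: $742 + $16,948 + $71,347 = $89,037 (over)
Q3 2020–Q1 2021: $16,948 + $71,347 + $46,963 = $135,258 (over)
Q4 2020–Q2 2021: $71,347 + $46,963 + $23,796 = $142,106 (over)
Q1 2021–Q3 2021: $46,963 + $23,796 + $74,805 = $145,564 (over)
Q2 2021–Q4 2021: $23,796 + $74,805 + $3,385 = $101,986 (over)
9 windows exceed the threshold.

9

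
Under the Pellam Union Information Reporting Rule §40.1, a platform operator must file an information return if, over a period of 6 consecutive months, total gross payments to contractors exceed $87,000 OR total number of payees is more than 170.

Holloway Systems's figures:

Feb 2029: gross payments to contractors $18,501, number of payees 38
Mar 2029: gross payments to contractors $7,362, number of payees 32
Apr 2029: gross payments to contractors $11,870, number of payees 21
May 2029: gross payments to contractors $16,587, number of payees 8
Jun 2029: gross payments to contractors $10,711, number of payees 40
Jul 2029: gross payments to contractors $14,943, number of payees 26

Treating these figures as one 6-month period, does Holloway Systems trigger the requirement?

No

Total gross payments to contractors: $18,501 + $7,362 + $11,870 + $16,587 + $10,711 + $14,943 = $79,974 (≤ $87,000).
Total number of payees: 38 + 32 + 21 + 8 + 40 + 26 = 165 (≤ 170).
The test is 'or': neither threshold is exceeded.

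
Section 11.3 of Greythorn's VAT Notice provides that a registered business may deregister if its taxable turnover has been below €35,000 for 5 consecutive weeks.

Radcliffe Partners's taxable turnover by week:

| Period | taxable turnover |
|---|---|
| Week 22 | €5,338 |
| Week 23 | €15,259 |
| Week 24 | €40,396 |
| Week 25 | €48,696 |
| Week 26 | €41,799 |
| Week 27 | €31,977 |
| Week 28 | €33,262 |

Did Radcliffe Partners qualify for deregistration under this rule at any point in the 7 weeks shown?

Weeks below €35,000: Week 22, Week 23, Week 27, Week 28.
Longest run of consecutive weeks below the threshold: 2.
2 < 5, so Radcliffe Partners never became eligible.

No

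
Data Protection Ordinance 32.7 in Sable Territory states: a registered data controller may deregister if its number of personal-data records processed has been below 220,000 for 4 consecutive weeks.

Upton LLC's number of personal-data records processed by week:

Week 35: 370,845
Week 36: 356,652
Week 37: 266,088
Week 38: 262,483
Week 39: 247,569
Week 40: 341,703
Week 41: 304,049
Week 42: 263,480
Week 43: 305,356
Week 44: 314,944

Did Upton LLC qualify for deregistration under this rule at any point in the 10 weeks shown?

No week is below 220,000.
Longest run of consecutive weeks below the threshold: 0.
0 < 4, so Upton LLC never became eligible.

No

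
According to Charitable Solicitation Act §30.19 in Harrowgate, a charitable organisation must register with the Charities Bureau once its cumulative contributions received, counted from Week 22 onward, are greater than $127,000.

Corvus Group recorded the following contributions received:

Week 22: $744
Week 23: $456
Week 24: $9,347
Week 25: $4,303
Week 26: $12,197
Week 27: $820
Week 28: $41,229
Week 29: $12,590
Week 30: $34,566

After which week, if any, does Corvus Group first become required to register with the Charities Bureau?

Not triggered

Through Week 22: $744
Through Week 23: $1,200
Through Week 24: $10,547
Through Week 25: $14,850
Through Week 26: $27,047
Through Week 27: $27,867
Through Week 28: $69,096
Through Week 29: $81,686
Through Week 30: $116,252
Final cumulative total $116,252 ≤ $127,000; the threshold is never exceeded.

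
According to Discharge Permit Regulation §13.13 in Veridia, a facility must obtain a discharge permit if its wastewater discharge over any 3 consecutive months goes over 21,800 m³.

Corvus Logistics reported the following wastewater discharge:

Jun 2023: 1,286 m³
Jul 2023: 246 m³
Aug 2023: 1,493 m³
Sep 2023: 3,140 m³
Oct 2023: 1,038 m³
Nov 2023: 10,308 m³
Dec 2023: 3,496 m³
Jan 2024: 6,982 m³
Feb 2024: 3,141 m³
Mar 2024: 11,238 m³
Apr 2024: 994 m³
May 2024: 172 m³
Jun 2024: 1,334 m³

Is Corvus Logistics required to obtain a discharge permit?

No

Jun 2023–Aug 2023: 1,286 m³ + 246 m³ + 1,493 m³ = 3,025 m³ (under)
Jul 2023–Sep 2023: 246 m³ + 1,493 m³ + 3,140 m³ = 4,879 m³ (under)
Aug 2023–Oct 2023: 1,493 m³ + 3,140 m³ + 1,038 m³ = 5,671 m³ (under)
Sep 2023–Nov 2023: 3,140 m³ + 1,038 m³ + 10,308 m³ = 14,486 m³ (under)
Oct 2023–Dec 2023: 1,038 m³ + 10,308 m³ + 3,496 m³ = 14,842 m³ (under)
Nov 2023–Jan 2024: 10,308 m³ + 3,496 m³ + 6,982 m³ = 20,786 m³ (under)
Dec 2023–Feb 2024: 3,496 m³ + 6,982 m³ + 3,141 m³ = 13,619 m³ (under)
Jan 2024–Mar 2024: 6,982 m³ + 3,141 m³ + 11,238 m³ = 21,361 m³ (under)
Feb 2024–Apr 2024: 3,141 m³ + 11,238 m³ + 994 m³ = 15,373 m³ (under)
Mar 2024–May 2024: 11,238 m³ + 994 m³ + 172 m³ = 12,404 m³ (under)
Apr 2024–Jun 2024: 994 m³ + 172 m³ + 1,334 m³ = 2,500 m³ (under)
No window exceeds 21,800 m³.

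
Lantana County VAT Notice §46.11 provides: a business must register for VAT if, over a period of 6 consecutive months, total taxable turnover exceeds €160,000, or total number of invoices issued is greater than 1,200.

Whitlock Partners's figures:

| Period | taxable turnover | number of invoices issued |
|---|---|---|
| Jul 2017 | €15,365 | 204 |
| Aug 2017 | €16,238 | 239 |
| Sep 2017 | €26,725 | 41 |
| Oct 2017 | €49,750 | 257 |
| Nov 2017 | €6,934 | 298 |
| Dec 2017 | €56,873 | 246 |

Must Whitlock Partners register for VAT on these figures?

Yes

Total taxable turnover: €15,365 + €16,238 + €26,725 + €49,750 + €6,934 + €56,873 = €171,885 (> €160,000).
Total number of invoices issued: 204 + 239 + 41 + 257 + 298 + 246 = 1,285 (> 1,200).
The test is 'or': at least one threshold is exceeded.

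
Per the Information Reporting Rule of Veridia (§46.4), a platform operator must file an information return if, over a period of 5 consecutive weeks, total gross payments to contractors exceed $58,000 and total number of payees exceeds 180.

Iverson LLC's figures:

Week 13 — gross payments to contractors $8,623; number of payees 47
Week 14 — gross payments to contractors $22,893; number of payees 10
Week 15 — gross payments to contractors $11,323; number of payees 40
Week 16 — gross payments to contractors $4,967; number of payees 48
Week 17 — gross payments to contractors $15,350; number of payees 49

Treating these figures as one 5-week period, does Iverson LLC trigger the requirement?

Yes

Total gross payments to contractors: $8,623 + $22,893 + $11,323 + $4,967 + $15,350 = $63,156 (> $58,000).
Total number of payees: 47 + 10 + 40 + 48 + 49 = 194 (> 180).
The test is 'and': both thresholds are exceeded.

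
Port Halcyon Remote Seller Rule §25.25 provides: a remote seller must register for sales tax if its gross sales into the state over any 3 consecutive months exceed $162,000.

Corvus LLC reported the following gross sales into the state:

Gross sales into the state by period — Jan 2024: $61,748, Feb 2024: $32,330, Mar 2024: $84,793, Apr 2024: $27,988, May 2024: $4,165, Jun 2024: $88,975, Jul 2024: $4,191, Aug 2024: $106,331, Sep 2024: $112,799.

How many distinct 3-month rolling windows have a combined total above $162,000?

Jan 2024–Mar 2024: $61,748 + $32,330 + $84,793 = $178,871 (over)
Feb 2024–Apr 2024: $32,330 + $84,793 + $27,988 = $145,111 (under)
Mar 2024–May 2024: $84,793 + $27,988 + $4,165 = $116,946 (under)
Apr 2024–Jun 2024: $27,988 + $4,165 + $88,975 = $121,128 (under)
May 2024–Jul 2024: $4,165 + $88,975 + $4,191 = $97,331 (under)
Jun 2024–Aug 2024: $88,975 + $4,191 + $106,331 = $199,497 (over)
Jul 2024–Sep 2024: $4,191 + $106,331 + $112,799 = $223,321 (over)
3 windows exceed the threshold.

3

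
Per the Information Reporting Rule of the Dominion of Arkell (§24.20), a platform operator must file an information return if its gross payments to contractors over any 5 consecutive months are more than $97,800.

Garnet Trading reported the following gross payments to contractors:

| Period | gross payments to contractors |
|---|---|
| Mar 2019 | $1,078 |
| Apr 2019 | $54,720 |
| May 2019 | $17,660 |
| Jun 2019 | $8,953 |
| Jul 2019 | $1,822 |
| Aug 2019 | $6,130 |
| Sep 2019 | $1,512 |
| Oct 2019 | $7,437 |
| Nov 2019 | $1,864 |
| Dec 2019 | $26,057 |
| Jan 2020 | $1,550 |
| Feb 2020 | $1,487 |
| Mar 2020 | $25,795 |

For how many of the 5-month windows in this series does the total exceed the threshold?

0

Mar 2019–Jul 2019: $1,078 + $54,720 + $17,660 + $8,953 + $1,822 = $84,233 (under)
Apr 2019–Aug 2019: $54,720 + $17,660 + $8,953 + $1,822 + $6,130 = $89,285 (under)
May 2019–Sep 2019: $17,660 + $8,953 + $1,822 + $6,130 + $1,512 = $36,077 (under)
Jun 2019–Oct 2019: $8,953 + $1,822 + $6,130 + $1,512 + $7,437 = $25,854 (under)
Jul 2019–Nov 2019: $1,822 + $6,130 + $1,512 + $7,437 + $1,864 = $18,765 (under)
Aug 2019–Dec 2019: $6,130 + $1,512 + $7,437 + $1,864 + $26,057 = $43,000 (under)
Sep 2019–Jan 2020: $1,512 + $7,437 + $1,864 + $26,057 + $1,550 = $38,420 (under)
Oct 2019–Feb 2020: $7,437 + $1,864 + $26,057 + $1,550 + $1,487 = $38,395 (under)
Nov 2019–Mar 2020: $1,864 + $26,057 + $1,550 + $1,487 + $25,795 = $56,753 (under)
0 windows exceed the threshold.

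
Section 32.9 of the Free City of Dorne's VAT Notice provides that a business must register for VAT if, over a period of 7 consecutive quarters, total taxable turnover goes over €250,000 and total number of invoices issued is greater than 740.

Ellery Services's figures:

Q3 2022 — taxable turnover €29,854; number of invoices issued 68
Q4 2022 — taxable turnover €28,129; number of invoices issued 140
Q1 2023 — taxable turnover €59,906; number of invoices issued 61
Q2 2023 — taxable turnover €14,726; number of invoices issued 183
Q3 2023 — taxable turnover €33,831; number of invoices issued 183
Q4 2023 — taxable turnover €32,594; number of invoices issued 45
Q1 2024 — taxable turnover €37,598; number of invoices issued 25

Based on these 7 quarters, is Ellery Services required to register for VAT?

Total taxable turnover: €29,854 + €28,129 + €59,906 + €14,726 + €33,831 + €32,594 + €37,598 = €236,638 (≤ €250,000).
Total number of invoices issued: 68 + 140 + 61 + 183 + 183 + 45 + 25 = 705 (≤ 740).
The test is 'and': the rule requires both, and at least one is not exceeded.

No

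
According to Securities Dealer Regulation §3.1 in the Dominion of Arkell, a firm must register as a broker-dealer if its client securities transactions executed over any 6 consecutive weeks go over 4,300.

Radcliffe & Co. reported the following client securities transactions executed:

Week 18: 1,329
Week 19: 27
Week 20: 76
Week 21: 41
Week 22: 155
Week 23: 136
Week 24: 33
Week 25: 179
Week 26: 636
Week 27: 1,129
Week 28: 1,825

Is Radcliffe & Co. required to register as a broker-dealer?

Week 18–Week 23: 1,329 + 27 + 76 + 41 + 155 + 136 = 1,764 (under)
Week 19–Week 24: 27 + 76 + 41 + 155 + 136 + 33 = 468 (under)
Week 20–Week 25: 76 + 41 + 155 + 136 + 33 + 179 = 620 (under)
Week 21–Week 26: 41 + 155 + 136 + 33 + 179 + 636 = 1,180 (under)
Week 22–Week 27: 155 + 136 + 33 + 179 + 636 + 1,129 = 2,268 (under)
Week 23–Week 28: 136 + 33 + 179 + 636 + 1,129 + 1,825 = 3,938 (under)
No window exceeds 4,300.

No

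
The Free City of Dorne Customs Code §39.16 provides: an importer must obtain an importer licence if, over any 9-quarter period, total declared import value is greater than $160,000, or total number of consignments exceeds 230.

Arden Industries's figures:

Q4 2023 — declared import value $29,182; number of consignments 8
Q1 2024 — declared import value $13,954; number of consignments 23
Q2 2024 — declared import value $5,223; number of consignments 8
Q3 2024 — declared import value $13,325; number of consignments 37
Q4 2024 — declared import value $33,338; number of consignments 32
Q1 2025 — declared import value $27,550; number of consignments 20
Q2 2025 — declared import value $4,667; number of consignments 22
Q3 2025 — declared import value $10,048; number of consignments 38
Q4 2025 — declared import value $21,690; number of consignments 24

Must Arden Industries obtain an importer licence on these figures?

No

Total declared import value: $29,182 + $13,954 + $5,223 + $13,325 + $33,338 + $27,550 + $4,667 + $10,048 + $21,690 = $158,977 (≤ $160,000).
Total number of consignments: 8 + 23 + 8 + 37 + 32 + 20 + 22 + 38 + 24 = 212 (≤ 230).
The test is 'or': neither threshold is exceeded.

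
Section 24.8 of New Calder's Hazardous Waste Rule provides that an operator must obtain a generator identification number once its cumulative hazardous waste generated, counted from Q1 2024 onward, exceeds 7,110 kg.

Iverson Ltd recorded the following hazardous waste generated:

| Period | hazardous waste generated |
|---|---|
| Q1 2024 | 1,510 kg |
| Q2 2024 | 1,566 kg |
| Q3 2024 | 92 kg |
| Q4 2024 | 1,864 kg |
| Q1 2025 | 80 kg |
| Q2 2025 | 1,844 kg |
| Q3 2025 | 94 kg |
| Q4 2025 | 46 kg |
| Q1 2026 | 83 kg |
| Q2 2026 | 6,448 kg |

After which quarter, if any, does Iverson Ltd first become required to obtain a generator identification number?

Through Q1 2024: 1,510 kg
Through Q2 2024: 3,076 kg
Through Q3 2024: 3,168 kg
Through Q4 2024: 5,032 kg
Through Q1 2025: 5,112 kg
Through Q2 2025: 6,956 kg
Through Q3 2025: 7,050 kg
Through Q4 2025: 7,096 kg
Through Q1 2026: 7,179 kg ← exceeds threshold

Q1 2026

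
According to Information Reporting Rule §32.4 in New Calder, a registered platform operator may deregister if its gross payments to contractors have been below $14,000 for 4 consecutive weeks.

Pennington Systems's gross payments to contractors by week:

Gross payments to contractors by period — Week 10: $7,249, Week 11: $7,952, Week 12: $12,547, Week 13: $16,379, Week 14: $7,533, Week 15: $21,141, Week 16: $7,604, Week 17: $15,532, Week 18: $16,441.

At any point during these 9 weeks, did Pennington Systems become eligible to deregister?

Weeks below $14,000: Week 10, Week 11, Week 12, Week 14, Week 16.
Longest run of consecutive weeks below the threshold: 3.
3 < 4, so Pennington Systems never became eligible.

No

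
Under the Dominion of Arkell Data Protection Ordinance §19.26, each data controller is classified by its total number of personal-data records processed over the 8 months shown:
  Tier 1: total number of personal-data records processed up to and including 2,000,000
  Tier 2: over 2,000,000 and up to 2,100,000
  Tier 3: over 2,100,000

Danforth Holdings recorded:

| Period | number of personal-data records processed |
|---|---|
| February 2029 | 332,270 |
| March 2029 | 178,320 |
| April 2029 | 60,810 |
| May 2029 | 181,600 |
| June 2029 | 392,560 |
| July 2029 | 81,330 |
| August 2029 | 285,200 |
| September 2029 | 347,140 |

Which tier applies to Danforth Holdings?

Total number of personal-data records processed: 332,270 + 178,320 + 60,810 + 181,600 + 392,560 + 81,330 + 285,200 + 347,140 = 1,859,230.
1,859,230 ≤ 2,000,000, so Tier 1 applies.

Tier 1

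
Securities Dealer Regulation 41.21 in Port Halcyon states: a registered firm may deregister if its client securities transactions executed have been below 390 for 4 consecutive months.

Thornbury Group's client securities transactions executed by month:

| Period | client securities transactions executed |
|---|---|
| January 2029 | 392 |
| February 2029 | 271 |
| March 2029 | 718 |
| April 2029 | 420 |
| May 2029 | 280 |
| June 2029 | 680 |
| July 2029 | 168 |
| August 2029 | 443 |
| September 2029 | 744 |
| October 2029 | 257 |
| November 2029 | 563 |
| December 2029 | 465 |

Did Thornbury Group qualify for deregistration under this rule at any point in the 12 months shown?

Months below 390: February 2029, May 2029, July 2029, October 2029.
Longest run of consecutive months below the threshold: 1.
1 < 4, so Thornbury Group never became eligible.

No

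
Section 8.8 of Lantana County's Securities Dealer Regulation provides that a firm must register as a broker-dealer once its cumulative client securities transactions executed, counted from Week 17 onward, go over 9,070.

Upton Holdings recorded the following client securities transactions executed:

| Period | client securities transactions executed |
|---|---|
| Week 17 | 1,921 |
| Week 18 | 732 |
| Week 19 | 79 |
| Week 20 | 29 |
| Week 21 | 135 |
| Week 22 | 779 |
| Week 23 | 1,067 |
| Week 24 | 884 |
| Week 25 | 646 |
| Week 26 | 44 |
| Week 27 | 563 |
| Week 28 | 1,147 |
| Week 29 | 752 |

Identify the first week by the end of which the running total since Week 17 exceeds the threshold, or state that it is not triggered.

Not triggered

Through Week 17: 1,921
Through Week 18: 2,653
Through Week 19: 2,732
Through Week 20: 2,761
Through Week 21: 2,896
Through Week 22: 3,675
Through Week 23: 4,742
Through Week 24: 5,626
Through Week 25: 6,272
Through Week 26: 6,316
Through Week 27: 6,879
Through Week 28: 8,026
Through Week 29: 8,778
Final cumulative total 8,778 ≤ 9,070; the threshold is never exceeded.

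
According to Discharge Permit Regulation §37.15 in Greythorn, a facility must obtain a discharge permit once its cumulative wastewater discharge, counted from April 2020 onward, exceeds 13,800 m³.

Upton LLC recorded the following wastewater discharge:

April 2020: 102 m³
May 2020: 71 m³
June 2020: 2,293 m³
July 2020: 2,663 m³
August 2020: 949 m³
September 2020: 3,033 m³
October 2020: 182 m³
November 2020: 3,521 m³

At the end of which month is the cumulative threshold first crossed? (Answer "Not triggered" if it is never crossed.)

Through April 2020: 102 m³
Through May 2020: 173 m³
Through June 2020: 2,466 m³
Through July 2020: 5,129 m³
Through August 2020: 6,078 m³
Through September 2020: 9,111 m³
Through October 2020: 9,293 m³
Through November 2020: 12,814 m³
Final cumulative total 12,814 m³ ≤ 13,800 m³; the threshold is never exceeded.

Not triggered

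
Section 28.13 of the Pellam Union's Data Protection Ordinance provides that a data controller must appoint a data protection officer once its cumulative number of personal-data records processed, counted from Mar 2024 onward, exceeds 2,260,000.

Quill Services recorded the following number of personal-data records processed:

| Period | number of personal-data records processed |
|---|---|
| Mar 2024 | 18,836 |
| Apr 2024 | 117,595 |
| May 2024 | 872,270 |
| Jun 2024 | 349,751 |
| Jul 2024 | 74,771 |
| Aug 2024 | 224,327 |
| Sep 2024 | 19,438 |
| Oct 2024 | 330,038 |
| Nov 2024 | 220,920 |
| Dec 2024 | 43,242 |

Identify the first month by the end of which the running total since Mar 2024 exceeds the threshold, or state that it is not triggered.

Dec 2024

Through Mar 2024: 18,836
Through Apr 2024: 136,431
Through May 2024: 1,008,701
Through Jun 2024: 1,358,452
Through Jul 2024: 1,433,223
Through Aug 2024: 1,657,550
Through Sep 2024: 1,676,988
Through Oct 2024: 2,007,026
Through Nov 2024: 2,227,946
Through Dec 2024: 2,271,188 ← exceeds threshold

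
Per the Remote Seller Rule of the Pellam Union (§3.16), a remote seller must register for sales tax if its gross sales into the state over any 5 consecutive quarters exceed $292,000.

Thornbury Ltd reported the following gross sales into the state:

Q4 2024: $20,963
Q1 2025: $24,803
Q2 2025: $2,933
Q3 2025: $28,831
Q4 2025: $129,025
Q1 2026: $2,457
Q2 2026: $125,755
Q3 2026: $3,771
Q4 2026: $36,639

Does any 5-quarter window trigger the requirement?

Q4 2024–Q4 2025: $20,963 + $24,803 + $2,933 + $28,831 + $129,025 = $206,555 (under)
Q1 2025–Q1 2026: $24,803 + $2,933 + $28,831 + $129,025 + $2,457 = $188,049 (under)
Q2 2025–Q2 2026: $2,933 + $28,831 + $129,025 + $2,457 + $125,755 = $289,001 (under)
Q3 2025–Q3 2026: $28,831 + $129,025 + $2,457 + $125,755 + $3,771 = $289,839 (under)
Q4 2025–Q4 2026: $129,025 + $2,457 + $125,755 + $3,771 + $36,639 = $297,647 (over)
At least one window exceeds $292,000.

Yes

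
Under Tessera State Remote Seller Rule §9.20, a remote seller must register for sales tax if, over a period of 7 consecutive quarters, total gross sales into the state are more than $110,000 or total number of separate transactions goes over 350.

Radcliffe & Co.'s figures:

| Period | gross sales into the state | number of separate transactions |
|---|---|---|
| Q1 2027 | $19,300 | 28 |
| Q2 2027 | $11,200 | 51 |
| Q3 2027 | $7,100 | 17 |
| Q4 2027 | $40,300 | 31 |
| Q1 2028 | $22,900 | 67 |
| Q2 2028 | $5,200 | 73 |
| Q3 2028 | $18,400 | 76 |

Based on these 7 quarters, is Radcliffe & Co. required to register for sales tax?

Total gross sales into the state: $19,300 + $11,200 + $7,100 + $40,300 + $22,900 + $5,200 + $18,400 = $124,400 (> $110,000).
Total number of separate transactions: 28 + 51 + 17 + 31 + 67 + 73 + 76 = 343 (≤ 350).
The test is 'or': at least one threshold is exceeded.

Yes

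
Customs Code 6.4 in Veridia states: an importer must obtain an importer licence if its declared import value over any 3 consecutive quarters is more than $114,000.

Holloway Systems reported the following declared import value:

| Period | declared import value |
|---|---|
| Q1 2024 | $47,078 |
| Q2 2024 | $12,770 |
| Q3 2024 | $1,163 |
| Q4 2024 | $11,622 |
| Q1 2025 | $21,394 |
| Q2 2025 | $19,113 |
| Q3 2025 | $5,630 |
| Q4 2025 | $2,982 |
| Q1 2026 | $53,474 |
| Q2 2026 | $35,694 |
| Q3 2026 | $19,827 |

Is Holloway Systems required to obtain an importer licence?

No

Q1 2024–Q3 2024: $47,078 + $12,770 + $1,163 = $61,011 (under)
Q2 2024–Q4 2024: $12,770 + $1,163 + $11,622 = $25,555 (under)
Q3 2024–Q1 2025: $1,163 + $11,622 + $21,394 = $34,179 (under)
Q4 2024–Q2 2025: $11,622 + $21,394 + $19,113 = $52,129 (under)
Q1 2025–Q3 2025: $21,394 + $19,113 + $5,630 = $46,137 (under)
Q2 2025–Q4 2025: $19,113 + $5,630 + $2,982 = $27,725 (under)
Q3 2025–Q1 2026: $5,630 + $2,982 + $53,474 = $62,086 (under)
Q4 2025–Q2 2026: $2,982 + $53,474 + $35,694 = $92,150 (under)
Q1 2026–Q3 2026: $53,474 + $35,694 + $19,827 = $108,995 (under)
No window exceeds $114,000.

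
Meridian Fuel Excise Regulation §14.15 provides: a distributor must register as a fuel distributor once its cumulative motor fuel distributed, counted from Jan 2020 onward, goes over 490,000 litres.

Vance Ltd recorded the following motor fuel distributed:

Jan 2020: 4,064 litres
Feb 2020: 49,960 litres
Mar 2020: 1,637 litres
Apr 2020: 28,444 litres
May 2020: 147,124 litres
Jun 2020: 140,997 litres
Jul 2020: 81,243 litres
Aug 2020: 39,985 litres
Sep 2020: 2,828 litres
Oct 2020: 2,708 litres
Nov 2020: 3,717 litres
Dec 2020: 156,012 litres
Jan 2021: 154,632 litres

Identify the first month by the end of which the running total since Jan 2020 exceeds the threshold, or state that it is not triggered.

Through Jan 2020: 4,064 litres
Through Feb 2020: 54,024 litres
Through Mar 2020: 55,661 litres
Through Apr 2020: 84,105 litres
Through May 2020: 231,229 litres
Through Jun 2020: 372,226 litres
Through Jul 2020: 453,469 litres
Through Aug 2020: 493,454 litres ← exceeds threshold

Aug 2020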